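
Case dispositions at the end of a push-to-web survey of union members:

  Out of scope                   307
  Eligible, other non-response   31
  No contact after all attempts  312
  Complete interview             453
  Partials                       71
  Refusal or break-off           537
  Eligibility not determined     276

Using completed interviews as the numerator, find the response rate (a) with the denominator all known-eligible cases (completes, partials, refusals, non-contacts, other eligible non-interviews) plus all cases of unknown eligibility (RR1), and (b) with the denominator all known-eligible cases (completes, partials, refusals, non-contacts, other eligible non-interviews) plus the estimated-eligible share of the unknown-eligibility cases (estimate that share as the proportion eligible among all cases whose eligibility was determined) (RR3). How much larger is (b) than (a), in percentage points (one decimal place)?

Num = 453
Denominator = 453 + 71 + 537 + 312 + 31 + 276 = 1680
RR1 = 453 / 1680 = 0.2696
Determined eligible = 453 + 71 + 537 + 312 + 31 = 1404
e = 1404 / (1404 + 307) = 1404 / 1711 = 0.8206
Estimated eligible among unknowns = 0.8206 × 276 = 226.49
Denominator = 1404 + 226.49 = 1630.49
RR3 = 453 / 1630.49 = 0.2778
Difference = 27.78 − 26.96 = 0.82 percentage points

0.8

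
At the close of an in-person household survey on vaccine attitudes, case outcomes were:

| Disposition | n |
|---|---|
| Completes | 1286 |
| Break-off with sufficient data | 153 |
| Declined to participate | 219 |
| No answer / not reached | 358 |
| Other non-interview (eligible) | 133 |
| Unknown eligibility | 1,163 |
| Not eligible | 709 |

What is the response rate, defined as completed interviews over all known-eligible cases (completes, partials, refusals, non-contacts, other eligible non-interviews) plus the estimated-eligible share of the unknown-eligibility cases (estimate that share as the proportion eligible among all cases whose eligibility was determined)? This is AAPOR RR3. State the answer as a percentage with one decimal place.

42.5%

Top = 1286
Determined eligible = 1286 + 153 + 219 + 358 + 133 = 2149
e = 2149 / (2149 + 709) = 2149 / 2858 = 0.7519
e × U = 0.7519 × 1163 = 874.46
Denominator = 2149 + 874.46 = 3023.46
RR3 = 1286 / 3023.46 = 0.4253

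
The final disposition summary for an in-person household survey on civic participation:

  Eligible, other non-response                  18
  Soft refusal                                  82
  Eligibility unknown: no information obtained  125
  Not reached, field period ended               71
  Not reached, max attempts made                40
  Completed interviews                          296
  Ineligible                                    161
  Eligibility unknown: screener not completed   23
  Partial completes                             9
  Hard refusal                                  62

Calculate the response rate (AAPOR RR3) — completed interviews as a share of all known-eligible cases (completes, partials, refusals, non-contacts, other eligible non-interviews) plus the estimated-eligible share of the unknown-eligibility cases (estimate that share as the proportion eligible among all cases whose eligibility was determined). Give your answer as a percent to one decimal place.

42.7%

Refusals = 62 + 82 = 144
Never reached = 71 + 40 = 111
Undetermined eligibility = 23 + 125 = 148
Num: 296
Eligible (known): 296 + 9 + 144 + 111 + 18 = 578
e = 578 / (578 + 161) = 578 / 739 = 0.7821
Estimated eligible among unknowns: 0.7821 × 148 = 115.75
Denominator: 578 + 115.75 = 693.75
RR3 = 296 / 693.75 = 0.4267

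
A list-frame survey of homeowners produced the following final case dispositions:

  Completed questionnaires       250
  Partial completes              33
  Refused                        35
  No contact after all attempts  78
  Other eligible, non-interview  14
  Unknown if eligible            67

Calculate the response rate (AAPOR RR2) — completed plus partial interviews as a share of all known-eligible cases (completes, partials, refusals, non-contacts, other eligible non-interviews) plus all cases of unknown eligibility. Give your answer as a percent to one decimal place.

59.3%

Num = 250 + 33 = 283
Denominator = 250 + 33 + 35 + 78 + 14 + 67 = 477
RR2 = 283 / 477 = 0.5933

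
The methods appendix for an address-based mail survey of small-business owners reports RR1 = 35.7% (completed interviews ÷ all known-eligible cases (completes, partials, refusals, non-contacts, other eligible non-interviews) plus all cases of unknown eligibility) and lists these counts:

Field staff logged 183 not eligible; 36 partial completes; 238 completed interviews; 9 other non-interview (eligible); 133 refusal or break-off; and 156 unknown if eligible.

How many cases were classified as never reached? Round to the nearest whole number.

95

RR1 = 238 / D = 0.357
D = 238 / 0.357 = 666.7
Remaining denominator categories sum to 572
never reached = 666.7 − 572 ≈ 95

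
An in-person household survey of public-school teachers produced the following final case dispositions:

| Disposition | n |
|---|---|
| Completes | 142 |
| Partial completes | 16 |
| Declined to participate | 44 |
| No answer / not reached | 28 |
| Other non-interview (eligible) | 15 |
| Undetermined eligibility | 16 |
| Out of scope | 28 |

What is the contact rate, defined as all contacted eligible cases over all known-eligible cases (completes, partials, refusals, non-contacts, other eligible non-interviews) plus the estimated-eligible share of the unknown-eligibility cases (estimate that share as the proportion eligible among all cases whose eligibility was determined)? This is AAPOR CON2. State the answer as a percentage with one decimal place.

Numerator: 142 + 16 + 44 + 15 = 217
Known eligible: 142 + 16 + 44 + 28 + 15 = 245
e = 245 / (245 + 28) = 245 / 273 = 0.8974
e × U: 0.8974 × 16 = 14.36
Denom: 245 + 14.36 = 259.36
CON2 = 217 / 259.36 = 0.8367

83.7%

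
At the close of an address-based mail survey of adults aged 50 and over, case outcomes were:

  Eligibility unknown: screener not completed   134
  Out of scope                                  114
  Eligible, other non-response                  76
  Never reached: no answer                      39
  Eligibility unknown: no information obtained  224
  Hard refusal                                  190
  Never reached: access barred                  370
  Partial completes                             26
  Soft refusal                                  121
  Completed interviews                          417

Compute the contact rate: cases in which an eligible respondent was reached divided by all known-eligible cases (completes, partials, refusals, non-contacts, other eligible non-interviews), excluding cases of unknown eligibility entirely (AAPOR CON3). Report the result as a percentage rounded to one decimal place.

67.0%

Refusal or break-off = 190 + 121 = 311
Never reached = 39 + 370 = 409
Eligibility not determined = 134 + 224 = 358
Top → 417 + 26 + 311 + 76 = 830
Denominator → 417 + 26 + 311 + 409 + 76 = 1239
CON3 = 830 / 1239 = 0.6699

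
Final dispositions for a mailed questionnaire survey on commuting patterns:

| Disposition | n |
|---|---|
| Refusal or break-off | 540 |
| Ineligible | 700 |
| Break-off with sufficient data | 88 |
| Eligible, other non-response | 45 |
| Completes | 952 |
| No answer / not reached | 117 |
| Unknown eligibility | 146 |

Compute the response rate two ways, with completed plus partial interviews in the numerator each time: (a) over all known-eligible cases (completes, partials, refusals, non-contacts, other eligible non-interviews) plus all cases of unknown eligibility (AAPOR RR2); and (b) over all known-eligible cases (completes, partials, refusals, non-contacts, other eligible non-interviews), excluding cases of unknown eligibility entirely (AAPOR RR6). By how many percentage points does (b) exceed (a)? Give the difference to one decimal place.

4.6

Top → 952 + 88 = 1040
Base → 952 + 88 + 540 + 117 + 45 + 146 = 1888
RR2 = 1040 / 1888 = 0.5508
Base → 952 + 88 + 540 + 117 + 45 = 1742
RR6 = 1040 / 1742 = 0.5970
Difference = 59.70 − 55.08 = 4.62 percentage points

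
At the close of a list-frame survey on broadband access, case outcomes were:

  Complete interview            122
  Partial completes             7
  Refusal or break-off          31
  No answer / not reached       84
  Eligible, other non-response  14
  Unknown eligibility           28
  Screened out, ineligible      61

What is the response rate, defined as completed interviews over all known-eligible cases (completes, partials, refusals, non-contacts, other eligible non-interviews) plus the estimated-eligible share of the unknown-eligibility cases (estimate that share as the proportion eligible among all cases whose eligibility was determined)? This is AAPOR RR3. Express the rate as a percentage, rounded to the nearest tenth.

Numerator: 122
Eligible (known): 122 + 7 + 31 + 84 + 14 = 258
e = 258 / (258 + 61) = 258 / 319 = 0.8088
Eligible share of unknowns: 0.8088 × 28 = 22.65
Base: 258 + 22.65 = 280.65
RR3 = 122 / 280.65 = 0.4347

43.5%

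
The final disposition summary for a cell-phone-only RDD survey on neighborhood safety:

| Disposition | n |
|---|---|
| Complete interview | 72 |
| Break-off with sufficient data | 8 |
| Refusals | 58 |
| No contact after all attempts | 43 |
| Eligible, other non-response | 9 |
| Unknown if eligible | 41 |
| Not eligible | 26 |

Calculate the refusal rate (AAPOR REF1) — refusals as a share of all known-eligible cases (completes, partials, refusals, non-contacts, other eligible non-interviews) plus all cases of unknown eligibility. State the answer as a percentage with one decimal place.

Num: 58
Base: 72 + 8 + 58 + 43 + 9 + 41 = 231
REF1 = 58 / 231 = 0.2511

25.1%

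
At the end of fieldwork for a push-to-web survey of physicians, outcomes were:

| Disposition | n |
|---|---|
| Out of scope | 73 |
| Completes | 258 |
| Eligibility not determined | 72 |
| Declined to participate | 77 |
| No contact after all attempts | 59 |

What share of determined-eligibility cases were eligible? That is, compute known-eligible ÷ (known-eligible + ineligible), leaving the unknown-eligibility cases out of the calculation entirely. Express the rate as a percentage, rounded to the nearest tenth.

Known eligible: 258 + 77 + 59 = 394
e = 394 / (394 + 73) = 394 / 467 = 0.8437

84.4%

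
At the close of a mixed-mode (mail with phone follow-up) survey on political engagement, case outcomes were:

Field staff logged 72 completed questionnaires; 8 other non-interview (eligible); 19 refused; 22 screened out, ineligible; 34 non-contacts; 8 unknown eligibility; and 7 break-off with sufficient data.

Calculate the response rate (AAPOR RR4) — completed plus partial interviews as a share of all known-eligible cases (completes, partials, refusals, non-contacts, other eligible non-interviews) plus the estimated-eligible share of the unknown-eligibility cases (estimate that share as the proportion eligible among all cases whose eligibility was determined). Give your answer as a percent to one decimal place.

Numerator: 72 + 7 = 79
Eligible (known): 72 + 7 + 19 + 34 + 8 = 140
e = 140 / (140 + 22) = 140 / 162 = 0.8642
e × U: 0.8642 × 8 = 6.91
Denom: 140 + 6.91 = 146.91
RR4 = 79 / 146.91 = 0.5377

53.8%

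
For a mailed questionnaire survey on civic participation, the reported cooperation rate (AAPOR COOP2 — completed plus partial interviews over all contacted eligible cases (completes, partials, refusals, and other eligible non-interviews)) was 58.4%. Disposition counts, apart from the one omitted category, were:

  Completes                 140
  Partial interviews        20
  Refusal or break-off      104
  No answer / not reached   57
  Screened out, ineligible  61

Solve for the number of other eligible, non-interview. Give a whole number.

Top: 140 + 20 = 160
COOP2 = 160 / D = 0.584
D = 160 / 0.584 = 274.0
Other denominator terms total 264
other eligible, non-interview = 274.0 − 264 ≈ 10

10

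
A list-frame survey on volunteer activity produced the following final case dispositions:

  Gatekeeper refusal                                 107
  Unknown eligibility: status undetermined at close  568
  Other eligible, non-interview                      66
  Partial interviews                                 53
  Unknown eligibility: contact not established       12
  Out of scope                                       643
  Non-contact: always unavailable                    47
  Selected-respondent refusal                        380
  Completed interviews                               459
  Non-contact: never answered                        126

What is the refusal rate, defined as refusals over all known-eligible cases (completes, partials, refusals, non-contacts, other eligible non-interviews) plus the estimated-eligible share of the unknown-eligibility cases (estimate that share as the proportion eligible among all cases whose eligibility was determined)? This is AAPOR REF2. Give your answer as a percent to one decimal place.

30.1%

Refused = 107 + 380 = 487
Non-contacts = 126 + 47 = 173
Unknown eligibility = 12 + 568 = 580
Top = 487
Eligible (known) = 459 + 53 + 487 + 173 + 66 = 1238
e = 1238 / (1238 + 643) = 1238 / 1881 = 0.6582
Eligible share of unknowns = 0.6582 × 580 = 381.76
Denominator = 1238 + 381.76 = 1619.76
REF2 = 487 / 1619.76 = 0.3007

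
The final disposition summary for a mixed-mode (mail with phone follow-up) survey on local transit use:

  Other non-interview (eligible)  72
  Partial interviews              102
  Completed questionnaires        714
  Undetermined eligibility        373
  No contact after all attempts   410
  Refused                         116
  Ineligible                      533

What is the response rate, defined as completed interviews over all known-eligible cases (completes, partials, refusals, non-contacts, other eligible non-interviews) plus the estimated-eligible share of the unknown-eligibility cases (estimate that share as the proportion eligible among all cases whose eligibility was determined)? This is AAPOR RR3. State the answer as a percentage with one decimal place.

42.4%

Numerator: 714
Determined eligible: 714 + 102 + 116 + 410 + 72 = 1414
e = 1414 / (1414 + 533) = 1414 / 1947 = 0.7262
Estimated eligible among unknowns: 0.7262 × 373 = 270.87
Base: 1414 + 270.87 = 1684.87
RR3 = 714 / 1684.87 = 0.4238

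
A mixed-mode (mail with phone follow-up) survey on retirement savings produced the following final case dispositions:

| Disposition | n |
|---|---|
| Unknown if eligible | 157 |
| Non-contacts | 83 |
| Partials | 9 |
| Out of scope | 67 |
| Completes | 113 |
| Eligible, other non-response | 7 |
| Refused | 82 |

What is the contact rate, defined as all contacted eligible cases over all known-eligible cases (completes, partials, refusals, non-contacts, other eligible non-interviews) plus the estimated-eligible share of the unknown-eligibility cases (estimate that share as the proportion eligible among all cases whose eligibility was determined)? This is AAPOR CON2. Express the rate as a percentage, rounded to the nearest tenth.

50.0%

Num: 113 + 9 + 82 + 7 = 211
Known eligible: 113 + 9 + 82 + 83 + 7 = 294
e = 294 / (294 + 67) = 294 / 361 = 0.8144
Eligible share of unknowns: 0.8144 × 157 = 127.86
Base: 294 + 127.86 = 421.86
CON2 = 211 / 421.86 = 0.5002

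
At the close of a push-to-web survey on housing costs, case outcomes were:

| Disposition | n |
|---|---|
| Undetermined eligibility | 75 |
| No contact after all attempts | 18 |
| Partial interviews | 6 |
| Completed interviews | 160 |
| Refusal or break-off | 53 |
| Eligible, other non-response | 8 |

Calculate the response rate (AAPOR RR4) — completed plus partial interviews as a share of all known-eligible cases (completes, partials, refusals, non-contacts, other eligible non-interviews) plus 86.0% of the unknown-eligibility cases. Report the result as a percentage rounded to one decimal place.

53.6%

Num: 160 + 6 = 166
Known eligible: 160 + 6 + 53 + 18 + 8 = 245
Eligible share of unknowns: 0.8600 × 75 = 64.50
Base: 245 + 64.50 = 309.50
RR4 = 166 / 309.50 = 0.5363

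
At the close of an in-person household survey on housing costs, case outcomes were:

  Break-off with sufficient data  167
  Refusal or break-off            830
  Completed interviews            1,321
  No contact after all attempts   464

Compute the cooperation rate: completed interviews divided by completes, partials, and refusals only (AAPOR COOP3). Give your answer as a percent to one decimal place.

Num: 1321
Denominator: 1321 + 167 + 830 = 2318
COOP3 = 1321 / 2318 = 0.5699

57.0%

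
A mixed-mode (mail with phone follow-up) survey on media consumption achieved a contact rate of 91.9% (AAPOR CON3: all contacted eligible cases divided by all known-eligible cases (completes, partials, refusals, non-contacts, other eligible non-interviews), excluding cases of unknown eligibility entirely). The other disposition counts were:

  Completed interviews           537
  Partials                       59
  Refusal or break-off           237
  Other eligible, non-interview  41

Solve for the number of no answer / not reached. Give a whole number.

Numerator: 537 + 59 + 237 + 41 = 874
CON3 = 874 / D = 0.919
D = 874 / 0.919 = 951.0
Rest of base = 874
no answer / not reached = 951.0 − 874 ≈ 77

77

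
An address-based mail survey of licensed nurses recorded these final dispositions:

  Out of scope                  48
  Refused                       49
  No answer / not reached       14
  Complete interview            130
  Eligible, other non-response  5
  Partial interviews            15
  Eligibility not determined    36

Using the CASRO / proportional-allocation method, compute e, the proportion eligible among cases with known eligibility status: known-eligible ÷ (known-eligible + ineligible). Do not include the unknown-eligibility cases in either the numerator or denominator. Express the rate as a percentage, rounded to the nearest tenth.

81.6%

Known eligible → 130 + 15 + 49 + 14 + 5 = 213
e = 213 / (213 + 48) = 213 / 261 = 0.8161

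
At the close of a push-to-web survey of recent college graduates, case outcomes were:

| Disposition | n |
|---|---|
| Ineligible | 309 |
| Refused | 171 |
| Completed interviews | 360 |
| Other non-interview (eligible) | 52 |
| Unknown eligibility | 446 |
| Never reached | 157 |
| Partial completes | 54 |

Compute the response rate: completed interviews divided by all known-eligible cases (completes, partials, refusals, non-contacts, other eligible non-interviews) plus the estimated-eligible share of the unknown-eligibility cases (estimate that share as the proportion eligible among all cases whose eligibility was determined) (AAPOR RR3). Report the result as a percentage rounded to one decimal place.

Num → 360
Eligible (known) → 360 + 54 + 171 + 157 + 52 = 794
e = 794 / (794 + 309) = 794 / 1103 = 0.7199
Estimated eligible among unknowns → 0.7199 × 446 = 321.08
Denominator → 794 + 321.08 = 1115.08
RR3 = 360 / 1115.08 = 0.3228

32.3%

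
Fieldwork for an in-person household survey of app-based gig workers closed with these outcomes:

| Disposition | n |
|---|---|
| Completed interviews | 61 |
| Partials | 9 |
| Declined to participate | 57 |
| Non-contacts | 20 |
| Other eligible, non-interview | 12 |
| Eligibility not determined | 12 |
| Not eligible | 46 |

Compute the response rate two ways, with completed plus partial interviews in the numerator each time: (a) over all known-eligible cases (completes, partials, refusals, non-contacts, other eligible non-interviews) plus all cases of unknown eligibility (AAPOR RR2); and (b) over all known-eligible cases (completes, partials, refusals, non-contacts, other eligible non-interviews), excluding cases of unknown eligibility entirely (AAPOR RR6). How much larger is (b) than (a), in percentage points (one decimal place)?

Top → 61 + 9 = 70
Denom → 61 + 9 + 57 + 20 + 12 + 12 = 171
RR2 = 70 / 171 = 0.4094
Denom → 61 + 9 + 57 + 20 + 12 = 159
RR6 = 70 / 159 = 0.4403
Difference = 44.03 − 40.94 = 3.09 percentage points

3.1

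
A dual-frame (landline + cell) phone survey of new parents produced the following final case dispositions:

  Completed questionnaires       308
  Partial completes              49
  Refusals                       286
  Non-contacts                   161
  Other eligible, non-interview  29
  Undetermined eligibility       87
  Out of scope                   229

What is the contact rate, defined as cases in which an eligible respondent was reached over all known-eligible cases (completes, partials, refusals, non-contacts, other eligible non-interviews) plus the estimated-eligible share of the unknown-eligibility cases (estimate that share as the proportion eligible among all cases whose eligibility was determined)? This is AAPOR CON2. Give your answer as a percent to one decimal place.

74.6%

Num: 308 + 49 + 286 + 29 = 672
Determined eligible: 308 + 49 + 286 + 161 + 29 = 833
e = 833 / (833 + 229) = 833 / 1062 = 0.7844
Eligible share of unknowns: 0.7844 × 87 = 68.24
Base: 833 + 68.24 = 901.24
CON2 = 672 / 901.24 = 0.7456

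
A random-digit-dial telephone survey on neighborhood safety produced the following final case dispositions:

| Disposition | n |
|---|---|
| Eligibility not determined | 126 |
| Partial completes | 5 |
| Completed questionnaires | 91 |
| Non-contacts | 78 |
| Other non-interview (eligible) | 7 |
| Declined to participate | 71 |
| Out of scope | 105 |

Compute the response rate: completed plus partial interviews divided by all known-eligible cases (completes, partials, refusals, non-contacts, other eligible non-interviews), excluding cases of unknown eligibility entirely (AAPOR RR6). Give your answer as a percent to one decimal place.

38.1%

Numerator → 91 + 5 = 96
Denom → 91 + 5 + 71 + 78 + 7 = 252
RR6 = 96 / 252 = 0.3810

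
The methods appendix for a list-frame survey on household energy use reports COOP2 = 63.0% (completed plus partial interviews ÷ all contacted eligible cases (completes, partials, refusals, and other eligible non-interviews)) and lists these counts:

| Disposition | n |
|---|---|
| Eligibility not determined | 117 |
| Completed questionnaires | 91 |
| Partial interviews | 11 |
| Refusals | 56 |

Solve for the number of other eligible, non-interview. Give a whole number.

Top = 91 + 11 = 102
COOP2 = 102 / D = 0.630
D = 102 / 0.630 = 161.9
Rest of base = 158
other eligible, non-interview = 161.9 − 158 ≈ 4

4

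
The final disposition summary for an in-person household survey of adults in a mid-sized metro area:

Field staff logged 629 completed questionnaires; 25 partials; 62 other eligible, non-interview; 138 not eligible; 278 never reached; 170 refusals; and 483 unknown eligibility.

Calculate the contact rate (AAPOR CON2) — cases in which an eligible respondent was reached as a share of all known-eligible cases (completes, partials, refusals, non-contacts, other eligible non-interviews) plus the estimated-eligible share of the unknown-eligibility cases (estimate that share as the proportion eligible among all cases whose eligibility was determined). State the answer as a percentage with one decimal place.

55.5%

Num: 629 + 25 + 170 + 62 = 886
Eligible (known): 629 + 25 + 170 + 278 + 62 = 1164
e = 1164 / (1164 + 138) = 1164 / 1302 = 0.8940
Estimated eligible among unknowns: 0.8940 × 483 = 431.80
Base: 1164 + 431.80 = 1595.80
CON2 = 886 / 1595.80 = 0.5552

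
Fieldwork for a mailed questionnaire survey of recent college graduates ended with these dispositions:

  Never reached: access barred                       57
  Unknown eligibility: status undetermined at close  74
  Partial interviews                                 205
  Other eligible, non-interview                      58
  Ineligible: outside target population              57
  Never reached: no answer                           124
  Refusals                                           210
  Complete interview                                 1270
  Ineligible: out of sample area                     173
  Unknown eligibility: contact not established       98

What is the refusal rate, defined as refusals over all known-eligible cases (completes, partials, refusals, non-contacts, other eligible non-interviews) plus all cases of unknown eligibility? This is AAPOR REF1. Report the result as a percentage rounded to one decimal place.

10.0%

No contact after all attempts = 124 + 57 = 181
Unknown if eligible = 98 + 74 = 172
Out of scope = 57 + 173 = 230
Top → 210
Base → 1270 + 205 + 210 + 181 + 58 + 172 = 2096
REF1 = 210 / 2096 = 0.1002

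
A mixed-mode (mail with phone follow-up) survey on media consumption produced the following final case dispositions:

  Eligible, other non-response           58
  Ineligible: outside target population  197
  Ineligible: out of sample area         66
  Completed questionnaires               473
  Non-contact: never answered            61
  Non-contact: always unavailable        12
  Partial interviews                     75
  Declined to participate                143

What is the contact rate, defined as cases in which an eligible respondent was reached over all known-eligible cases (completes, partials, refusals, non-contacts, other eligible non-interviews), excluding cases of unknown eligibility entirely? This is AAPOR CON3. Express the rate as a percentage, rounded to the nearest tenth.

Never reached = 61 + 12 = 73
Ineligible = 197 + 66 = 263
Num: 473 + 75 + 143 + 58 = 749
Denominator: 473 + 75 + 143 + 73 + 58 = 822
CON3 = 749 / 822 = 0.9112

91.1%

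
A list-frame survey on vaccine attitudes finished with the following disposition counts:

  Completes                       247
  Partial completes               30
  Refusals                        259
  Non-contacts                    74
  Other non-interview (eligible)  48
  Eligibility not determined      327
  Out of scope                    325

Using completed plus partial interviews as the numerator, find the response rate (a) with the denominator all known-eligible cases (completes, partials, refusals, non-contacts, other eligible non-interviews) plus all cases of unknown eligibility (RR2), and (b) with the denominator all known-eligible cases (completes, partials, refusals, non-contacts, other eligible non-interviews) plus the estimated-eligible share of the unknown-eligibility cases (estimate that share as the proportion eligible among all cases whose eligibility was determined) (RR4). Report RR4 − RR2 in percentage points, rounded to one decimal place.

Top = 247 + 30 = 277
Denom = 247 + 30 + 259 + 74 + 48 + 327 = 985
RR2 = 277 / 985 = 0.2812
Known eligible = 247 + 30 + 259 + 74 + 48 = 658
e = 658 / (658 + 325) = 658 / 983 = 0.6694
e × U = 0.6694 × 327 = 218.89
Denom = 658 + 218.89 = 876.89
RR4 = 277 / 876.89 = 0.3159
Difference = 31.59 − 28.12 = 3.47 percentage points

3.5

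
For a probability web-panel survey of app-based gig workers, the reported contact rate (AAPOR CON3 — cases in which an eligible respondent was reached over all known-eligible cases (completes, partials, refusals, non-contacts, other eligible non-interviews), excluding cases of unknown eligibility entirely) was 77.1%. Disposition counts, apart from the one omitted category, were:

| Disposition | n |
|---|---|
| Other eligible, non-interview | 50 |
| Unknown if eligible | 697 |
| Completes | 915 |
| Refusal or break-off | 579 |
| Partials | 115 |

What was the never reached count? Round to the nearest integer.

Numerator: 915 + 115 + 579 + 50 = 1659
CON3 = 1659 / D = 0.771
D = 1659 / 0.771 = 2151.8
Rest of base = 1659
never reached = 2151.8 − 1659 ≈ 493

493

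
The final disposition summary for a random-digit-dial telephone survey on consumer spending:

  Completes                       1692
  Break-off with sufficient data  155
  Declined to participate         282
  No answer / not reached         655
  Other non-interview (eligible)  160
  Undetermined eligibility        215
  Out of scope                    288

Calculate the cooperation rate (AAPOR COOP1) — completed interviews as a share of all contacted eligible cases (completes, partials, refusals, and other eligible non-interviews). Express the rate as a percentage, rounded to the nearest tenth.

73.9%

Top = 1692
Base = 1692 + 155 + 282 + 160 = 2289
COOP1 = 1692 / 2289 = 0.7392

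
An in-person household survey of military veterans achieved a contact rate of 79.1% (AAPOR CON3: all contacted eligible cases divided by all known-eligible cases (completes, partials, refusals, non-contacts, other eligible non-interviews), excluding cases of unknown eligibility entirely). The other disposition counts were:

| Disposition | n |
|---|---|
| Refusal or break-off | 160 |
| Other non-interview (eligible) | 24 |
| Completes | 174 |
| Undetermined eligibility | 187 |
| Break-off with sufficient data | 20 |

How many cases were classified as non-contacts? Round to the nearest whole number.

Top = 174 + 20 + 160 + 24 = 378
CON3 = 378 / D = 0.791
D = 378 / 0.791 = 477.9
Rest of base = 378
non-contacts = 477.9 − 378 ≈ 100

100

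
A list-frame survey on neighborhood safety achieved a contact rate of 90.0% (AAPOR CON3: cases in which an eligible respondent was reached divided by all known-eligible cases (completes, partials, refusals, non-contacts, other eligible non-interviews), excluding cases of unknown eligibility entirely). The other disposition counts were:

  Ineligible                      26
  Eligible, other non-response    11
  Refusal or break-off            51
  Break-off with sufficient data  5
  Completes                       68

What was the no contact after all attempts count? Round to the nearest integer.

Num → 68 + 5 + 51 + 11 = 135
CON3 = 135 / D = 0.900
D = 135 / 0.900 = 150.0
Rest of base = 135
no contact after all attempts = 150.0 − 135 ≈ 15

15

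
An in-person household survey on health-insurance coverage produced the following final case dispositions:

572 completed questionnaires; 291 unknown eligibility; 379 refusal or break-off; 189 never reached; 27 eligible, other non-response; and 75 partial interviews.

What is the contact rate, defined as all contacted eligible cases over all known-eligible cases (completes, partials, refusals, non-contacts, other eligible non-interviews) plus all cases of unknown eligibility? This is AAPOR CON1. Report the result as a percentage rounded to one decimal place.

Top → 572 + 75 + 379 + 27 = 1053
Base → 572 + 75 + 379 + 189 + 27 + 291 = 1533
CON1 = 1053 / 1533 = 0.6869

68.7%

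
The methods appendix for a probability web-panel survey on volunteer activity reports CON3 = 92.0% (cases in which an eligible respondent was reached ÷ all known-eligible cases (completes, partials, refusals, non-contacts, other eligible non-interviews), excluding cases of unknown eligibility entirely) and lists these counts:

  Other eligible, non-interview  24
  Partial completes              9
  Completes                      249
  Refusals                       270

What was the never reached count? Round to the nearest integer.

48

Num: 249 + 9 + 270 + 24 = 552
CON3 = 552 / D = 0.920
D = 552 / 0.920 = 600.0
Remaining denominator categories sum to 552
never reached = 600.0 − 552 ≈ 48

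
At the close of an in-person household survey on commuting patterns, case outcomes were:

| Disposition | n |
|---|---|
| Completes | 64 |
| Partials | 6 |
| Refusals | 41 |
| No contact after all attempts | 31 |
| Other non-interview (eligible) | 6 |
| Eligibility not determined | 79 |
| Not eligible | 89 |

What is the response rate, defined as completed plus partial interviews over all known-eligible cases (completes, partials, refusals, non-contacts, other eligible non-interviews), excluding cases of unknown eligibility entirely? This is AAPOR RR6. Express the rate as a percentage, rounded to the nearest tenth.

47.3%

Num: 64 + 6 = 70
Base: 64 + 6 + 41 + 31 + 6 = 148
RR6 = 70 / 148 = 0.4730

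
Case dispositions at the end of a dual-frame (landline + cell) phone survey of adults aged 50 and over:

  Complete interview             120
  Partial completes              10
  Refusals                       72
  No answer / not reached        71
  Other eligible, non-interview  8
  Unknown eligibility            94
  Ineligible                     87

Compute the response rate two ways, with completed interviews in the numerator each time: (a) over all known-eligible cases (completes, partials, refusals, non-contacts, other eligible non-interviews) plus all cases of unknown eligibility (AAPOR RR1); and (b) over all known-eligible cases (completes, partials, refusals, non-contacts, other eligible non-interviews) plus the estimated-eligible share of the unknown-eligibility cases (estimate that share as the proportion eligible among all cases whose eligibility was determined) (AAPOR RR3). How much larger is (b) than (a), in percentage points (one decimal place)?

2.0

Numerator: 120
Denom: 120 + 10 + 72 + 71 + 8 + 94 = 375
RR1 = 120 / 375 = 0.3200
Known eligible: 120 + 10 + 72 + 71 + 8 = 281
e = 281 / (281 + 87) = 281 / 368 = 0.7636
Eligible share of unknowns: 0.7636 × 94 = 71.78
Denom: 281 + 71.78 = 352.78
RR3 = 120 / 352.78 = 0.3402
Difference = 34.02 − 32.00 = 2.02 percentage points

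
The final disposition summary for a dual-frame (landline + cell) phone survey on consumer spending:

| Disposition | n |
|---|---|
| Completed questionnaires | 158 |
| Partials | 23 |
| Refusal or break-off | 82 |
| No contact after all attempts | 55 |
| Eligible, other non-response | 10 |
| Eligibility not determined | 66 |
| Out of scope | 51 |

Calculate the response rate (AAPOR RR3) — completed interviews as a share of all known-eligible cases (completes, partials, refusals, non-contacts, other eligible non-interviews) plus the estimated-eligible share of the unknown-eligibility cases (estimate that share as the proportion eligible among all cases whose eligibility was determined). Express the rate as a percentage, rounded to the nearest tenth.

41.0%

Num = 158
Determined eligible = 158 + 23 + 82 + 55 + 10 = 328
e = 328 / (328 + 51) = 328 / 379 = 0.8654
Eligible share of unknowns = 0.8654 × 66 = 57.12
Denom = 328 + 57.12 = 385.12
RR3 = 158 / 385.12 = 0.4103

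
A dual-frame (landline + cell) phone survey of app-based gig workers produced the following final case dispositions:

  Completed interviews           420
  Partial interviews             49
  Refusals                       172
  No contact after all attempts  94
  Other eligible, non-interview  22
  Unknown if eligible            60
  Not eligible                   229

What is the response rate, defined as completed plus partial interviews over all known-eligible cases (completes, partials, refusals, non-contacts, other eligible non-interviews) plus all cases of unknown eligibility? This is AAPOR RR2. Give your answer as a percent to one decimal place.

Top: 420 + 49 = 469
Base: 420 + 49 + 172 + 94 + 22 + 60 = 817
RR2 = 469 / 817 = 0.5741

57.4%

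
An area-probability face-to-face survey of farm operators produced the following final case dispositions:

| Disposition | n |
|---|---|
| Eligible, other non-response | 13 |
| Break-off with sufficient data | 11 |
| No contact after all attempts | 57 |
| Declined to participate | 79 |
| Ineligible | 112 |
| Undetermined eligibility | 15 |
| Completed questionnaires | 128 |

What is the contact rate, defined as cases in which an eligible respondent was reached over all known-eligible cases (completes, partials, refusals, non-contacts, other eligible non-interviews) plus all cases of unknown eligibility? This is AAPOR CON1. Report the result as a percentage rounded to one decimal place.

76.2%

Num = 128 + 11 + 79 + 13 = 231
Denominator = 128 + 11 + 79 + 57 + 13 + 15 = 303
CON1 = 231 / 303 = 0.7624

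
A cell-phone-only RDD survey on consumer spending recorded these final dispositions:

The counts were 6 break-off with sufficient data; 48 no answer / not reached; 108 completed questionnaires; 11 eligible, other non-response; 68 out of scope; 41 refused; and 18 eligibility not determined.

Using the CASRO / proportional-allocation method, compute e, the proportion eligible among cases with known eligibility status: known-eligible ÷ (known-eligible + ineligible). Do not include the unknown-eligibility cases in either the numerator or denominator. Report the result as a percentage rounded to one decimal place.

75.9%

Determined eligible: 108 + 6 + 41 + 48 + 11 = 214
e = 214 / (214 + 68) = 214 / 282 = 0.7589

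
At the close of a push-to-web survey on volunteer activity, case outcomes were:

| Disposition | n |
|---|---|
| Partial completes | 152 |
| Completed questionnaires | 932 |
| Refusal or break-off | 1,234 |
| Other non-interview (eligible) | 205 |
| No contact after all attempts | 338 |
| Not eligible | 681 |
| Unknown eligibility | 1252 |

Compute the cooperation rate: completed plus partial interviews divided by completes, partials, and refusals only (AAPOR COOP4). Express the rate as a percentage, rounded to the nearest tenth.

46.8%

Top → 932 + 152 = 1084
Denominator → 932 + 152 + 1234 = 2318
COOP4 = 1084 / 2318 = 0.4676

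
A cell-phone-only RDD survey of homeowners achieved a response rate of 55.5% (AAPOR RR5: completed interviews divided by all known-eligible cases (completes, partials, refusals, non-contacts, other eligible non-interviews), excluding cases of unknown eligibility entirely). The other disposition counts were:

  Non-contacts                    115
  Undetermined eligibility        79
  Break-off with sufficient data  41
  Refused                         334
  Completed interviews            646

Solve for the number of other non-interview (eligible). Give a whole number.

RR5 = 646 / D = 0.555
D = 646 / 0.555 = 1164.0
Other denominator terms total 1136
other non-interview (eligible) = 1164.0 − 1136 ≈ 28

28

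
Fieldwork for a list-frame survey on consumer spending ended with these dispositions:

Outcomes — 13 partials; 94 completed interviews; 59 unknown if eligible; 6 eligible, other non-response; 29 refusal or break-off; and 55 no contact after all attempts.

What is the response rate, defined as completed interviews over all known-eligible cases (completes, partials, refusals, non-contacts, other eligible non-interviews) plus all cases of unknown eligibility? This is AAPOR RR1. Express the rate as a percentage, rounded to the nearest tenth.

36.7%

Numerator: 94
Base: 94 + 13 + 29 + 55 + 6 + 59 = 256
RR1 = 94 / 256 = 0.3672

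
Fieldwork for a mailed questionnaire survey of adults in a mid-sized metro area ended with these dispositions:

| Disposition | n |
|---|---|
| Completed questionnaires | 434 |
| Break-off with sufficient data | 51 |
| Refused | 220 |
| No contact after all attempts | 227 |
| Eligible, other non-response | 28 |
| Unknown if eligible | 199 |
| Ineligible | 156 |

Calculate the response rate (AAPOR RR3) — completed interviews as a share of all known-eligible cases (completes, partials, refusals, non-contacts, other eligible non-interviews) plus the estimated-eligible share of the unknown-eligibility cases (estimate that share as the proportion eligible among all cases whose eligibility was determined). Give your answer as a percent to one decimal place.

38.4%

Top = 434
Eligible (known) = 434 + 51 + 220 + 227 + 28 = 960
e = 960 / (960 + 156) = 960 / 1116 = 0.8602
Estimated eligible among unknowns = 0.8602 × 199 = 171.18
Denom = 960 + 171.18 = 1131.18
RR3 = 434 / 1131.18 = 0.3837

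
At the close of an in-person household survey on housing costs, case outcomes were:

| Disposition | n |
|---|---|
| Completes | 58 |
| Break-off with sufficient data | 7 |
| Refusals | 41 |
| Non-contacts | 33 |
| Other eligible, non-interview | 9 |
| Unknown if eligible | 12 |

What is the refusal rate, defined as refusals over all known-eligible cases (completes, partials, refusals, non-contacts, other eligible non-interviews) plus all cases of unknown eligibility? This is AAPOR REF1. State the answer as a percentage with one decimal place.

25.6%

Top = 41
Denominator = 58 + 7 + 41 + 33 + 9 + 12 = 160
REF1 = 41 / 160 = 0.2562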